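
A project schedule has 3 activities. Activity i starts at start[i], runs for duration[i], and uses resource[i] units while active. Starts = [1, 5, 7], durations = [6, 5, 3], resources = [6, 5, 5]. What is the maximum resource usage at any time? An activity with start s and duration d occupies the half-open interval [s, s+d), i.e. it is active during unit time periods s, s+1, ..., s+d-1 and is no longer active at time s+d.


Each activity i is active on [start_i, start_i + duration_i).
Compute total resource usage per time slot:
  t=0: active resources = [], total = 0
  t=1: active resources = [6], total = 6
  t=2: active resources = [6], total = 6
  t=3: active resources = [6], total = 6
  t=4: active resources = [6], total = 6
  t=5: active resources = [6, 5], total = 11
  t=6: active resources = [6, 5], total = 11
  t=7: active resources = [5, 5], total = 10
  t=8: active resources = [5, 5], total = 10
  t=9: active resources = [5, 5], total = 10
Peak resource demand = 11

11


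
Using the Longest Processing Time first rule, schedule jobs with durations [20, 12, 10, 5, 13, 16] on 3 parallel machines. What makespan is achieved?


Sort jobs in decreasing order (LPT): [20, 16, 13, 12, 10, 5]
Assign each job to the least loaded machine:
  Machine 1: jobs [20, 5], load = 25
  Machine 2: jobs [16, 10], load = 26
  Machine 3: jobs [13, 12], load = 25
Makespan = max load = 26

26


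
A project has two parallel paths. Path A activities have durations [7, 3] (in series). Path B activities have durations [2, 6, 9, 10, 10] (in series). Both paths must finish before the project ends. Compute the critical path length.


Path A total = 7 + 3 = 10
Path B total = 2 + 6 + 9 + 10 + 10 = 37
Critical path = longest path = max(10, 37) = 37

37


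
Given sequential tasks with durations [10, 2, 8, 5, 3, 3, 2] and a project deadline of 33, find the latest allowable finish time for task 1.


LF(activity 1) = deadline - sum of successor durations
Successors: activities 2 through 7 with durations [2, 8, 5, 3, 3, 2]
Sum of successor durations = 23
LF = 33 - 23 = 10

10


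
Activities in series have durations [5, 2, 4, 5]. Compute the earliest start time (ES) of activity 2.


Activity 2 starts after activities 1 through 1 complete.
Predecessor durations: [5]
ES = 5 = 5

5


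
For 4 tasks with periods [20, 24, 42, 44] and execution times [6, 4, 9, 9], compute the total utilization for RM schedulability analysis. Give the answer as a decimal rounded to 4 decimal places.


Compute individual utilizations (exact fractions):
  Task 1: C/T = 6/20 = 3/10 (approx. 0.3)
  Task 2: C/T = 4/24 = 1/6 (approx. 0.1667)
  Task 3: C/T = 9/42 = 3/14 (approx. 0.2143)
  Task 4: C/T = 9/44 (approx. 0.2045)
Total utilization U = 3/10 + 1/6 + 3/14 + 9/44 = 4091/4620
Rounded to 4 decimal places: U = 0.8855
RM (Liu & Layland) bound for 4 tasks = 0.756828; compare with U = 4091/4620 (approx. 0.885498)
bound < U <= 1, so the RM sufficient condition is not met (inconclusive; an exact test such as response-time analysis is needed).

0.8855


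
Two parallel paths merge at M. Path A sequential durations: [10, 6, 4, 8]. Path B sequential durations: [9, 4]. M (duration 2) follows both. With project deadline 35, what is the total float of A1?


Forward pass: ES(A1) = sum of predecessors on chain A = 0
EF = ES + duration = 0 + 10 = 10
Backward pass: LF(M) = deadline = 35; LS(M) = 35 - 2 = 33
LF(A1) = LS(M) - sum(successors on chain A) = 33 - 18 = 15
LS = LF - duration = 15 - 10 = 5
Total float = LS - ES = 5 - 0 = 5

5


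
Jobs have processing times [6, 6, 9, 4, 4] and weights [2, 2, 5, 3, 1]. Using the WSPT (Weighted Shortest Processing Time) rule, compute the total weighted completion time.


Compute p/w ratios and sort ascending (WSPT): [(4, 3), (9, 5), (6, 2), (6, 2), (4, 1)]
Compute weighted completion times:
  Job (p=4,w=3): C=4, w*C=3*4=12
  Job (p=9,w=5): C=13, w*C=5*13=65
  Job (p=6,w=2): C=19, w*C=2*19=38
  Job (p=6,w=2): C=25, w*C=2*25=50
  Job (p=4,w=1): C=29, w*C=1*29=29
Total weighted completion time = 194

194


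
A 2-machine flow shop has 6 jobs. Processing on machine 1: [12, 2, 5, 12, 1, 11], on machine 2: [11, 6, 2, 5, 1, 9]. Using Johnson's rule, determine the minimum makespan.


Apply Johnson's rule:
  Group 1 (a <= b): [(5, 1, 1), (2, 2, 6)]
  Group 2 (a > b): [(1, 12, 11), (6, 11, 9), (4, 12, 5), (3, 5, 2)]
Optimal job order: [5, 2, 1, 6, 4, 3]
Schedule:
  Job 5: M1 done at 1, M2 done at 2
  Job 2: M1 done at 3, M2 done at 9
  Job 1: M1 done at 15, M2 done at 26
  Job 6: M1 done at 26, M2 done at 35
  Job 4: M1 done at 38, M2 done at 43
  Job 3: M1 done at 43, M2 done at 45
Makespan = 45

45


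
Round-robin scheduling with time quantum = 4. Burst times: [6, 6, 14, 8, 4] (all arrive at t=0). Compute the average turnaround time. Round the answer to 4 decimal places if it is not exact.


Time quantum = 4
Execution trace:
  J1 runs 4 units, time = 4
  J2 runs 4 units, time = 8
  J3 runs 4 units, time = 12
  J4 runs 4 units, time = 16
  J5 runs 4 units, time = 20
  J1 runs 2 units, time = 22
  J2 runs 2 units, time = 24
  J3 runs 4 units, time = 28
  J4 runs 4 units, time = 32
  J3 runs 4 units, time = 36
  J3 runs 2 units, time = 38
Finish times: [22, 24, 38, 32, 20]
Average turnaround = 136/5 = 27.2

27.2


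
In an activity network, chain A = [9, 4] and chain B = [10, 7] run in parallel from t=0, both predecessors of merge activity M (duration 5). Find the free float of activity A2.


ES(A2) = sum of predecessors on chain A = 9
EF(A2) = ES + duration = 9 + 4 = 13
Successor of A2 is M. ES(M) = max(sum(A), sum(B)) = max(13, 17) = 17
Free float = ES(successor) - EF(current) = 17 - 13 = 4

4


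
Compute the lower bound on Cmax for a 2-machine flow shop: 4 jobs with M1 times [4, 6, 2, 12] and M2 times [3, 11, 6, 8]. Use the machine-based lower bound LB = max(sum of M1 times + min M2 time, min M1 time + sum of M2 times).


LB1 = sum(M1 times) + min(M2 times) = 24 + 3 = 27
LB2 = min(M1 times) + sum(M2 times) = 2 + 28 = 30
Lower bound = max(LB1, LB2) = max(27, 30) = 30

30


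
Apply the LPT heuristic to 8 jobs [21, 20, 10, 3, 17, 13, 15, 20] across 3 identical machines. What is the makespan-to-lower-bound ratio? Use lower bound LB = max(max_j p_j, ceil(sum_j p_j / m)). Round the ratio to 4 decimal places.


LPT order: [21, 20, 20, 17, 15, 13, 10, 3]
Machine loads after assignment: [44, 37, 38]
LPT makespan = 44
Lower bound = max(max_job, ceil(total/3)) = max(21, 40) = 40
Ratio = 44 / 40 = 1.1

1.1


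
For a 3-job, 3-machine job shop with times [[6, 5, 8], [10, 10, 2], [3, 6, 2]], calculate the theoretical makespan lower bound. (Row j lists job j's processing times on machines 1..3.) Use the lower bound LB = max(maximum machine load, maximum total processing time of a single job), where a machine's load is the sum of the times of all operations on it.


Machine loads:
  Machine 1: 6 + 10 + 3 = 19
  Machine 2: 5 + 10 + 6 = 21
  Machine 3: 8 + 2 + 2 = 12
Max machine load = 21
Job totals:
  Job 1: 19
  Job 2: 22
  Job 3: 11
Max job total = 22
Lower bound = max(21, 22) = 22

22


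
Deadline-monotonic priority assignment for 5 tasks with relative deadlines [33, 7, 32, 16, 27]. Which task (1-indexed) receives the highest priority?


Sort tasks by relative deadline (ascending):
  Task 2: deadline = 7
  Task 4: deadline = 16
  Task 5: deadline = 27
  Task 3: deadline = 32
  Task 1: deadline = 33
Priority order (highest first): [2, 4, 5, 3, 1]
Highest priority task = 2

2


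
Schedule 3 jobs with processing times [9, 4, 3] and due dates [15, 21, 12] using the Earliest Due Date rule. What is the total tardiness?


Sort by due date (EDD order): [(3, 12), (9, 15), (4, 21)]
Compute completion times and tardiness:
  Job 1: p=3, d=12, C=3, tardiness=max(0,3-12)=0
  Job 2: p=9, d=15, C=12, tardiness=max(0,12-15)=0
  Job 3: p=4, d=21, C=16, tardiness=max(0,16-21)=0
Total tardiness = 0

0


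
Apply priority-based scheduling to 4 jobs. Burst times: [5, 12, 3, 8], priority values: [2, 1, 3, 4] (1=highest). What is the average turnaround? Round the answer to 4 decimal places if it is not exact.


Sort by priority (ascending = highest first):
Order: [(1, 12), (2, 5), (3, 3), (4, 8)]
Completion times:
  Priority 1, burst=12, C=12
  Priority 2, burst=5, C=17
  Priority 3, burst=3, C=20
  Priority 4, burst=8, C=28
Average turnaround = 77/4 = 19.25

19.25


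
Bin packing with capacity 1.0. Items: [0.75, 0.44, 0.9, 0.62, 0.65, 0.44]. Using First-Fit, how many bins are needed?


Place items sequentially using First-Fit:
  Item 0.75 -> new Bin 1
  Item 0.44 -> new Bin 2
  Item 0.9 -> new Bin 3
  Item 0.62 -> new Bin 4
  Item 0.65 -> new Bin 5
  Item 0.44 -> Bin 2 (now 0.88)
Total bins used = 5

5


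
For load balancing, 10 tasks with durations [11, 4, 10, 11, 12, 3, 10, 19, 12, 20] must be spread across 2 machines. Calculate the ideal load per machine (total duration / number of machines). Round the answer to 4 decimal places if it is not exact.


Total processing time = 11 + 4 + 10 + 11 + 12 + 3 + 10 + 19 + 12 + 20 = 112
Number of machines = 2
Ideal balanced load = 112 / 2 = 56.0

56.0


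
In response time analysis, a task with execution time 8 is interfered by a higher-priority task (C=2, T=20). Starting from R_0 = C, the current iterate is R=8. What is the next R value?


R_next = C + ceil(R_prev / T_hp) * C_hp
ceil(8 / 20) = ceil(0.4) = 1
Interference = 1 * 2 = 2
R_next = 8 + 2 = 10

10


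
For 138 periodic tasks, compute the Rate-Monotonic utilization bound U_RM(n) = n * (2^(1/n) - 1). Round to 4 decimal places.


Compute 2^(1/138) = 1.0050354411
Subtract 1: 1.0050354411 - 1 = 0.0050354411
Multiply by n: 138 * 0.0050354411 = 0.6948908718
Round to 4 dp: 0.6949

0.6949


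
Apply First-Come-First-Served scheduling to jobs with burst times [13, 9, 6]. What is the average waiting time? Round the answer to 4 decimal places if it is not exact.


FCFS order (as given): [13, 9, 6]
Waiting times:
  Job 1: wait = 0
  Job 2: wait = 13
  Job 3: wait = 22
Sum of waiting times = 35
Average waiting time = 35/3 = 11.6667

11.6667


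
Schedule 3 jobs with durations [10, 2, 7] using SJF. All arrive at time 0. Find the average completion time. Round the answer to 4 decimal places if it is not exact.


SJF order (ascending): [2, 7, 10]
Completion times:
  Job 1: burst=2, C=2
  Job 2: burst=7, C=9
  Job 3: burst=10, C=19
Average completion = 30/3 = 10.0

10.0


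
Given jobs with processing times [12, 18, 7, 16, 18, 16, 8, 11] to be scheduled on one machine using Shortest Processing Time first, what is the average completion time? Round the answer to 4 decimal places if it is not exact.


Sort jobs by processing time (SPT order): [7, 8, 11, 12, 16, 16, 18, 18]
Compute completion times sequentially:
  Job 1: processing = 7, completes at 7
  Job 2: processing = 8, completes at 15
  Job 3: processing = 11, completes at 26
  Job 4: processing = 12, completes at 38
  Job 5: processing = 16, completes at 54
  Job 6: processing = 16, completes at 70
  Job 7: processing = 18, completes at 88
  Job 8: processing = 18, completes at 106
Sum of completion times = 404
Average completion time = 404/8 = 50.5

50.5


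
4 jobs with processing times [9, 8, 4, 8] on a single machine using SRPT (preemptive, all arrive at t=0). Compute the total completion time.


Since all jobs arrive at t=0, SRPT equals SPT ordering.
SPT order: [4, 8, 8, 9]
Completion times:
  Job 1: p=4, C=4
  Job 2: p=8, C=12
  Job 3: p=8, C=20
  Job 4: p=9, C=29
Total completion time = 4 + 12 + 20 + 29 = 65

65


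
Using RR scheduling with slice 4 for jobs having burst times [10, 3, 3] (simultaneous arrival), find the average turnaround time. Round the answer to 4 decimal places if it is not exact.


Time quantum = 4
Execution trace:
  J1 runs 4 units, time = 4
  J2 runs 3 units, time = 7
  J3 runs 3 units, time = 10
  J1 runs 4 units, time = 14
  J1 runs 2 units, time = 16
Finish times: [16, 7, 10]
Average turnaround = 33/3 = 11.0

11.0


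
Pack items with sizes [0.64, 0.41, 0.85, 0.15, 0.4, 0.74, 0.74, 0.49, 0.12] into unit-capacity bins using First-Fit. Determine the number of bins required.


Place items sequentially using First-Fit:
  Item 0.64 -> new Bin 1
  Item 0.41 -> new Bin 2
  Item 0.85 -> new Bin 3
  Item 0.15 -> Bin 1 (now 0.79)
  Item 0.4 -> Bin 2 (now 0.81)
  Item 0.74 -> new Bin 4
  Item 0.74 -> new Bin 5
  Item 0.49 -> new Bin 6
  Item 0.12 -> Bin 1 (now 0.91)
Total bins used = 6

6


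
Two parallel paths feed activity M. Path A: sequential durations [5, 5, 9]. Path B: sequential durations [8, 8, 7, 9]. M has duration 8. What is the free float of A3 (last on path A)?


ES(A3) = sum of predecessors on chain A = 10
EF(A3) = ES + duration = 10 + 9 = 19
Successor of A3 is M. ES(M) = max(sum(A), sum(B)) = max(19, 32) = 32
Free float = ES(successor) - EF(current) = 32 - 19 = 13

13


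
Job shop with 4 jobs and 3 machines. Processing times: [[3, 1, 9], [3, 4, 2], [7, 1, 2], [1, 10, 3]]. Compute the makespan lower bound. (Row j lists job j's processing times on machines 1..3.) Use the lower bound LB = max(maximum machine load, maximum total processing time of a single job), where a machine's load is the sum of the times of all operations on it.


Machine loads:
  Machine 1: 3 + 3 + 7 + 1 = 14
  Machine 2: 1 + 4 + 1 + 10 = 16
  Machine 3: 9 + 2 + 2 + 3 = 16
Max machine load = 16
Job totals:
  Job 1: 13
  Job 2: 9
  Job 3: 10
  Job 4: 14
Max job total = 14
Lower bound = max(16, 14) = 16

16


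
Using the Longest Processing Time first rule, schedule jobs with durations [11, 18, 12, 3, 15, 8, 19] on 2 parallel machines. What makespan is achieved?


Sort jobs in decreasing order (LPT): [19, 18, 15, 12, 11, 8, 3]
Assign each job to the least loaded machine:
  Machine 1: jobs [19, 12, 11], load = 42
  Machine 2: jobs [18, 15, 8, 3], load = 44
Makespan = max load = 44

44


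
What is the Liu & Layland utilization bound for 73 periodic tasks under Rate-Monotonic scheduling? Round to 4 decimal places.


Compute 2^(1/73) = 1.0095403890
Subtract 1: 1.0095403890 - 1 = 0.0095403890
Multiply by n: 73 * 0.0095403890 = 0.6964483970
Round to 4 dp: 0.6964

0.6964


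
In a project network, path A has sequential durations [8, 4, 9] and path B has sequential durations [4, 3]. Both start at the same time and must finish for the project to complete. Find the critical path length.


Path A total = 8 + 4 + 9 = 21
Path B total = 4 + 3 = 7
Critical path = longest path = max(21, 7) = 21

21


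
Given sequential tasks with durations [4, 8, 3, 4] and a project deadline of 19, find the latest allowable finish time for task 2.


LF(activity 2) = deadline - sum of successor durations
Successors: activities 3 through 4 with durations [3, 4]
Sum of successor durations = 7
LF = 19 - 7 = 12

12


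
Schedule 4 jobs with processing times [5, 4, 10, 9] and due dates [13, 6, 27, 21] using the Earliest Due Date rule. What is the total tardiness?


Sort by due date (EDD order): [(4, 6), (5, 13), (9, 21), (10, 27)]
Compute completion times and tardiness:
  Job 1: p=4, d=6, C=4, tardiness=max(0,4-6)=0
  Job 2: p=5, d=13, C=9, tardiness=max(0,9-13)=0
  Job 3: p=9, d=21, C=18, tardiness=max(0,18-21)=0
  Job 4: p=10, d=27, C=28, tardiness=max(0,28-27)=1
Total tardiness = 1

1


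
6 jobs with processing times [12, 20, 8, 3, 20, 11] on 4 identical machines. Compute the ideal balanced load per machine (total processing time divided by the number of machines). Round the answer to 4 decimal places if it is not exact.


Total processing time = 12 + 20 + 8 + 3 + 20 + 11 = 74
Number of machines = 4
Ideal balanced load = 74 / 4 = 18.5

18.5


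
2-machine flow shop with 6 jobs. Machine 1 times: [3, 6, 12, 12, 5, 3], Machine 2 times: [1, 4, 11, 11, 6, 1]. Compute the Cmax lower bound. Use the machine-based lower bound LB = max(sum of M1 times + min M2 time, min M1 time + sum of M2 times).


LB1 = sum(M1 times) + min(M2 times) = 41 + 1 = 42
LB2 = min(M1 times) + sum(M2 times) = 3 + 34 = 37
Lower bound = max(LB1, LB2) = max(42, 37) = 42

42


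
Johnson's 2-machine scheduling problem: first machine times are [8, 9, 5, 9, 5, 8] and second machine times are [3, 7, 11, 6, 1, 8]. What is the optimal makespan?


Apply Johnson's rule:
  Group 1 (a <= b): [(3, 5, 11), (6, 8, 8)]
  Group 2 (a > b): [(2, 9, 7), (4, 9, 6), (1, 8, 3), (5, 5, 1)]
Optimal job order: [3, 6, 2, 4, 1, 5]
Schedule:
  Job 3: M1 done at 5, M2 done at 16
  Job 6: M1 done at 13, M2 done at 24
  Job 2: M1 done at 22, M2 done at 31
  Job 4: M1 done at 31, M2 done at 37
  Job 1: M1 done at 39, M2 done at 42
  Job 5: M1 done at 44, M2 done at 45
Makespan = 45

45


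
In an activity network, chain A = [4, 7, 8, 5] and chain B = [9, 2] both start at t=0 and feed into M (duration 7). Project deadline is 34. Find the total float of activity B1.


Forward pass: ES(B1) = sum of predecessors on chain B = 0
EF = ES + duration = 0 + 9 = 9
Backward pass: LF(M) = deadline = 34; LS(M) = 34 - 7 = 27
LF(B1) = LS(M) - sum(successors on chain B) = 27 - 2 = 25
LS = LF - duration = 25 - 9 = 16
Total float = LS - ES = 16 - 0 = 16

16


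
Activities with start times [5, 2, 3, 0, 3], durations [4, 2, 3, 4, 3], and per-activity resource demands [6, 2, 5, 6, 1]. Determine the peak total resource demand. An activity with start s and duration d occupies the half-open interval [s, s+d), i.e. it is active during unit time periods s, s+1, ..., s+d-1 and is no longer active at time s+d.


Each activity i is active on [start_i, start_i + duration_i).
Compute total resource usage per time slot:
  t=0: active resources = [6], total = 6
  t=1: active resources = [6], total = 6
  t=2: active resources = [2, 6], total = 8
  t=3: active resources = [2, 5, 6, 1], total = 14
  t=4: active resources = [5, 1], total = 6
  t=5: active resources = [6, 5, 1], total = 12
  t=6: active resources = [6], total = 6
  t=7: active resources = [6], total = 6
  t=8: active resources = [6], total = 6
Peak resource demand = 14

14


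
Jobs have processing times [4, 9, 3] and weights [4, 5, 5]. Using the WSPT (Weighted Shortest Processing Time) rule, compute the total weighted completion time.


Compute p/w ratios and sort ascending (WSPT): [(3, 5), (4, 4), (9, 5)]
Compute weighted completion times:
  Job (p=3,w=5): C=3, w*C=5*3=15
  Job (p=4,w=4): C=7, w*C=4*7=28
  Job (p=9,w=5): C=16, w*C=5*16=80
Total weighted completion time = 123

123


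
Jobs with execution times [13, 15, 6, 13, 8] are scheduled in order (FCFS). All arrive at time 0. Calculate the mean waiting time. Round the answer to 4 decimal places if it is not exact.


FCFS order (as given): [13, 15, 6, 13, 8]
Waiting times:
  Job 1: wait = 0
  Job 2: wait = 13
  Job 3: wait = 28
  Job 4: wait = 34
  Job 5: wait = 47
Sum of waiting times = 122
Average waiting time = 122/5 = 24.4

24.4


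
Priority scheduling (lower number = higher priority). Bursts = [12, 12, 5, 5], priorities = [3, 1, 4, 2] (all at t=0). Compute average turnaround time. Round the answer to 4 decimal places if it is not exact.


Sort by priority (ascending = highest first):
Order: [(1, 12), (2, 5), (3, 12), (4, 5)]
Completion times:
  Priority 1, burst=12, C=12
  Priority 2, burst=5, C=17
  Priority 3, burst=12, C=29
  Priority 4, burst=5, C=34
Average turnaround = 92/4 = 23.0

23.0


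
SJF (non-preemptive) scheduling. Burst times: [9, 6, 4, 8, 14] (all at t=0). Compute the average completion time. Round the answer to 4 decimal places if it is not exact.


SJF order (ascending): [4, 6, 8, 9, 14]
Completion times:
  Job 1: burst=4, C=4
  Job 2: burst=6, C=10
  Job 3: burst=8, C=18
  Job 4: burst=9, C=27
  Job 5: burst=14, C=41
Average completion = 100/5 = 20.0

20.0


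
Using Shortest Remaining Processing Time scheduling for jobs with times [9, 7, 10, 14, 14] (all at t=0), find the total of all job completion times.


Since all jobs arrive at t=0, SRPT equals SPT ordering.
SPT order: [7, 9, 10, 14, 14]
Completion times:
  Job 1: p=7, C=7
  Job 2: p=9, C=16
  Job 3: p=10, C=26
  Job 4: p=14, C=40
  Job 5: p=14, C=54
Total completion time = 7 + 16 + 26 + 40 + 54 = 143

143


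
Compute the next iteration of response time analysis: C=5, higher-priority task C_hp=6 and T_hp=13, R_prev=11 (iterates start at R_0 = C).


R_next = C + ceil(R_prev / T_hp) * C_hp
ceil(11 / 13) = ceil(0.8462) = 1
Interference = 1 * 6 = 6
R_next = 5 + 6 = 11
R_next = R_prev, so the iteration has converged (response time = 11).

11


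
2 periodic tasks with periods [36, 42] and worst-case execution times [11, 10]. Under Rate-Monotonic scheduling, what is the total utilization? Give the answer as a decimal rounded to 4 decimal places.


Compute individual utilizations (exact fractions):
  Task 1: C/T = 11/36 (approx. 0.3056)
  Task 2: C/T = 10/42 = 5/21 (approx. 0.2381)
Total utilization U = 11/36 + 5/21 = 137/252
Rounded to 4 decimal places: U = 0.5437
RM (Liu & Layland) bound for 2 tasks = 0.828427; compare with U = 137/252 (approx. 0.543651)
U <= bound, so schedulable by RM sufficient condition.

0.5437


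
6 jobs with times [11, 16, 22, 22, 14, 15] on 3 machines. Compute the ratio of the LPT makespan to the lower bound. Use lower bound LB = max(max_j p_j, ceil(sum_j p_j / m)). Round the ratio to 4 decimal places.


LPT order: [22, 22, 16, 15, 14, 11]
Machine loads after assignment: [36, 33, 31]
LPT makespan = 36
Lower bound = max(max_job, ceil(total/3)) = max(22, 34) = 34
Ratio = 36 / 34 = 1.0588

1.0588


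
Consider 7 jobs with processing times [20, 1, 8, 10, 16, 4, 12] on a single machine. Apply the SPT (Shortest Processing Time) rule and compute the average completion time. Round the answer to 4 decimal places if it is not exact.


Sort jobs by processing time (SPT order): [1, 4, 8, 10, 12, 16, 20]
Compute completion times sequentially:
  Job 1: processing = 1, completes at 1
  Job 2: processing = 4, completes at 5
  Job 3: processing = 8, completes at 13
  Job 4: processing = 10, completes at 23
  Job 5: processing = 12, completes at 35
  Job 6: processing = 16, completes at 51
  Job 7: processing = 20, completes at 71
Sum of completion times = 199
Average completion time = 199/7 = 28.4286

28.4286


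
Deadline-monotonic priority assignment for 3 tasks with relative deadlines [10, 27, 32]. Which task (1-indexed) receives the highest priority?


Sort tasks by relative deadline (ascending):
  Task 1: deadline = 10
  Task 2: deadline = 27
  Task 3: deadline = 32
Priority order (highest first): [1, 2, 3]
Highest priority task = 1

1


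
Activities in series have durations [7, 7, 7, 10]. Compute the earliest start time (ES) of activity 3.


Activity 3 starts after activities 1 through 2 complete.
Predecessor durations: [7, 7]
ES = 7 + 7 = 14

14


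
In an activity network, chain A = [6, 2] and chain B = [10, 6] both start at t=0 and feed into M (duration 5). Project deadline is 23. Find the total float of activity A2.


Forward pass: ES(A2) = sum of predecessors on chain A = 6
EF = ES + duration = 6 + 2 = 8
Backward pass: LF(M) = deadline = 23; LS(M) = 23 - 5 = 18
LF(A2) = LS(M) - sum(successors on chain A) = 18 - 0 = 18
LS = LF - duration = 18 - 2 = 16
Total float = LS - ES = 16 - 6 = 10

10


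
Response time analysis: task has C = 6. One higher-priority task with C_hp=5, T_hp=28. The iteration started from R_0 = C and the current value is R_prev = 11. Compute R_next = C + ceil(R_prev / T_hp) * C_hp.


R_next = C + ceil(R_prev / T_hp) * C_hp
ceil(11 / 28) = ceil(0.3929) = 1
Interference = 1 * 5 = 5
R_next = 6 + 5 = 11
R_next = R_prev, so the iteration has converged (response time = 11).

11


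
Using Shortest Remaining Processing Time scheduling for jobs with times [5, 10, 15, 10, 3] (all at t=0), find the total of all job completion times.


Since all jobs arrive at t=0, SRPT equals SPT ordering.
SPT order: [3, 5, 10, 10, 15]
Completion times:
  Job 1: p=3, C=3
  Job 2: p=5, C=8
  Job 3: p=10, C=18
  Job 4: p=10, C=28
  Job 5: p=15, C=43
Total completion time = 3 + 8 + 18 + 28 + 43 = 100

100


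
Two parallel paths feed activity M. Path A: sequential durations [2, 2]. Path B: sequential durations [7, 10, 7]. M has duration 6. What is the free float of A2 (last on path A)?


ES(A2) = sum of predecessors on chain A = 2
EF(A2) = ES + duration = 2 + 2 = 4
Successor of A2 is M. ES(M) = max(sum(A), sum(B)) = max(4, 24) = 24
Free float = ES(successor) - EF(current) = 24 - 4 = 20

20


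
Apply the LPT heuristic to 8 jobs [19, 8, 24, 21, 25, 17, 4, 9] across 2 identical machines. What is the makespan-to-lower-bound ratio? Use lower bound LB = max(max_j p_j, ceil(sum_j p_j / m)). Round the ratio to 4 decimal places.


LPT order: [25, 24, 21, 19, 17, 9, 8, 4]
Machine loads after assignment: [65, 62]
LPT makespan = 65
Lower bound = max(max_job, ceil(total/2)) = max(25, 64) = 64
Ratio = 65 / 64 = 1.0156

1.0156


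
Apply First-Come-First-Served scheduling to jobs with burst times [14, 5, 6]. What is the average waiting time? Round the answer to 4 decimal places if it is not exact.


FCFS order (as given): [14, 5, 6]
Waiting times:
  Job 1: wait = 0
  Job 2: wait = 14
  Job 3: wait = 19
Sum of waiting times = 33
Average waiting time = 33/3 = 11.0

11.0


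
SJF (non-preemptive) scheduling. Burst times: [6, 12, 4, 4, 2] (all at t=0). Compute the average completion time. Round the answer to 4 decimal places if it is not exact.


SJF order (ascending): [2, 4, 4, 6, 12]
Completion times:
  Job 1: burst=2, C=2
  Job 2: burst=4, C=6
  Job 3: burst=4, C=10
  Job 4: burst=6, C=16
  Job 5: burst=12, C=28
Average completion = 62/5 = 12.4

12.4


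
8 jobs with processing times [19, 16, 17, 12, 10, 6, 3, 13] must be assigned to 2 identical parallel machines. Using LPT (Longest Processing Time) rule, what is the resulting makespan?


Sort jobs in decreasing order (LPT): [19, 17, 16, 13, 12, 10, 6, 3]
Assign each job to the least loaded machine:
  Machine 1: jobs [19, 13, 12, 3], load = 47
  Machine 2: jobs [17, 16, 10, 6], load = 49
Makespan = max load = 49

49


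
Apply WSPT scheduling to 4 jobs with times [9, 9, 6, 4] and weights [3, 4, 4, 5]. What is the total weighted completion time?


Compute p/w ratios and sort ascending (WSPT): [(4, 5), (6, 4), (9, 4), (9, 3)]
Compute weighted completion times:
  Job (p=4,w=5): C=4, w*C=5*4=20
  Job (p=6,w=4): C=10, w*C=4*10=40
  Job (p=9,w=4): C=19, w*C=4*19=76
  Job (p=9,w=3): C=28, w*C=3*28=84
Total weighted completion time = 220

220


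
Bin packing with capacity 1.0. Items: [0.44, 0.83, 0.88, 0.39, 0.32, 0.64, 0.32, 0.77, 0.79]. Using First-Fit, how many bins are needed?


Place items sequentially using First-Fit:
  Item 0.44 -> new Bin 1
  Item 0.83 -> new Bin 2
  Item 0.88 -> new Bin 3
  Item 0.39 -> Bin 1 (now 0.83)
  Item 0.32 -> new Bin 4
  Item 0.64 -> Bin 4 (now 0.96)
  Item 0.32 -> new Bin 5
  Item 0.77 -> new Bin 6
  Item 0.79 -> new Bin 7
Total bins used = 7

7


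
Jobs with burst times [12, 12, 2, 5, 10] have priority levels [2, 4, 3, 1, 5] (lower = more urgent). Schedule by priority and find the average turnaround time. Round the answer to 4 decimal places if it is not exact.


Sort by priority (ascending = highest first):
Order: [(1, 5), (2, 12), (3, 2), (4, 12), (5, 10)]
Completion times:
  Priority 1, burst=5, C=5
  Priority 2, burst=12, C=17
  Priority 3, burst=2, C=19
  Priority 4, burst=12, C=31
  Priority 5, burst=10, C=41
Average turnaround = 113/5 = 22.6

22.6


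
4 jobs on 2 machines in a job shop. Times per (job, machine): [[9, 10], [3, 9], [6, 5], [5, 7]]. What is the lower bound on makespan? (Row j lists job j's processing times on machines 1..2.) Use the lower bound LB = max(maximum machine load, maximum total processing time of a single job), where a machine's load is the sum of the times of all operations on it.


Machine loads:
  Machine 1: 9 + 3 + 6 + 5 = 23
  Machine 2: 10 + 9 + 5 + 7 = 31
Max machine load = 31
Job totals:
  Job 1: 19
  Job 2: 12
  Job 3: 11
  Job 4: 12
Max job total = 19
Lower bound = max(31, 19) = 31

31


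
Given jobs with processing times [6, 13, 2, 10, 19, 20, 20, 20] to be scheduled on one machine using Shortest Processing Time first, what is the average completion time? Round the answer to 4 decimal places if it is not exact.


Sort jobs by processing time (SPT order): [2, 6, 10, 13, 19, 20, 20, 20]
Compute completion times sequentially:
  Job 1: processing = 2, completes at 2
  Job 2: processing = 6, completes at 8
  Job 3: processing = 10, completes at 18
  Job 4: processing = 13, completes at 31
  Job 5: processing = 19, completes at 50
  Job 6: processing = 20, completes at 70
  Job 7: processing = 20, completes at 90
  Job 8: processing = 20, completes at 110
Sum of completion times = 379
Average completion time = 379/8 = 47.375

47.375


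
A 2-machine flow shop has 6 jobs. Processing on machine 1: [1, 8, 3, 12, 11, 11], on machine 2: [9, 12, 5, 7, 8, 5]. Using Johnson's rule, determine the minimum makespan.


Apply Johnson's rule:
  Group 1 (a <= b): [(1, 1, 9), (3, 3, 5), (2, 8, 12)]
  Group 2 (a > b): [(5, 11, 8), (4, 12, 7), (6, 11, 5)]
Optimal job order: [1, 3, 2, 5, 4, 6]
Schedule:
  Job 1: M1 done at 1, M2 done at 10
  Job 3: M1 done at 4, M2 done at 15
  Job 2: M1 done at 12, M2 done at 27
  Job 5: M1 done at 23, M2 done at 35
  Job 4: M1 done at 35, M2 done at 42
  Job 6: M1 done at 46, M2 done at 51
Makespan = 51

51


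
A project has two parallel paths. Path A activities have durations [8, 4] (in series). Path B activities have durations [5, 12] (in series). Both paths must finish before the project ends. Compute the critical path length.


Path A total = 8 + 4 = 12
Path B total = 5 + 12 = 17
Critical path = longest path = max(12, 17) = 17

17


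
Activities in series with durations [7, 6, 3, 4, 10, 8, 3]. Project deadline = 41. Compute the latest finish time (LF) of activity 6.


LF(activity 6) = deadline - sum of successor durations
Successors: activities 7 through 7 with durations [3]
Sum of successor durations = 3
LF = 41 - 3 = 38

38


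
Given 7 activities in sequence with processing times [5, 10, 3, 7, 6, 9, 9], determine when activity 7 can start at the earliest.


Activity 7 starts after activities 1 through 6 complete.
Predecessor durations: [5, 10, 3, 7, 6, 9]
ES = 5 + 10 + 3 + 7 + 6 + 9 = 40

40


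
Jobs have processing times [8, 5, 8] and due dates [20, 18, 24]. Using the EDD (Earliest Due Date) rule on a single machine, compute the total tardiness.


Sort by due date (EDD order): [(5, 18), (8, 20), (8, 24)]
Compute completion times and tardiness:
  Job 1: p=5, d=18, C=5, tardiness=max(0,5-18)=0
  Job 2: p=8, d=20, C=13, tardiness=max(0,13-20)=0
  Job 3: p=8, d=24, C=21, tardiness=max(0,21-24)=0
Total tardiness = 0

0


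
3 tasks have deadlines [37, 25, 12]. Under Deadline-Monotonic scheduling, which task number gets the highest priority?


Sort tasks by relative deadline (ascending):
  Task 3: deadline = 12
  Task 2: deadline = 25
  Task 1: deadline = 37
Priority order (highest first): [3, 2, 1]
Highest priority task = 3

3


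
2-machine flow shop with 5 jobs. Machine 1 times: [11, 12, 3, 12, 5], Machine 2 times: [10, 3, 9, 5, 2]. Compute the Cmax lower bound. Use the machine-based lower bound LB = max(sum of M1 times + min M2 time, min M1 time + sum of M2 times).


LB1 = sum(M1 times) + min(M2 times) = 43 + 2 = 45
LB2 = min(M1 times) + sum(M2 times) = 3 + 29 = 32
Lower bound = max(LB1, LB2) = max(45, 32) = 45

45


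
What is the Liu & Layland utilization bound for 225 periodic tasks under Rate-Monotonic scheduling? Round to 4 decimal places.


Compute 2^(1/225) = 1.0030854042
Subtract 1: 1.0030854042 - 1 = 0.0030854042
Multiply by n: 225 * 0.0030854042 = 0.6942159450
Round to 4 dp: 0.6942

0.6942


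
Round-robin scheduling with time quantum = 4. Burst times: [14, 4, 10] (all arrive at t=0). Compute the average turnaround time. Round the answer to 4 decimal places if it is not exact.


Time quantum = 4
Execution trace:
  J1 runs 4 units, time = 4
  J2 runs 4 units, time = 8
  J3 runs 4 units, time = 12
  J1 runs 4 units, time = 16
  J3 runs 4 units, time = 20
  J1 runs 4 units, time = 24
  J3 runs 2 units, time = 26
  J1 runs 2 units, time = 28
Finish times: [28, 8, 26]
Average turnaround = 62/3 = 20.6667

20.6667


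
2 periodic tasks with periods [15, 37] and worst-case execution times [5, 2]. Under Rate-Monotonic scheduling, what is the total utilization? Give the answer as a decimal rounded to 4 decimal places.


Compute individual utilizations (exact fractions):
  Task 1: C/T = 5/15 = 1/3 (approx. 0.3333)
  Task 2: C/T = 2/37 (approx. 0.0541)
Total utilization U = 1/3 + 2/37 = 43/111
Rounded to 4 decimal places: U = 0.3874
RM (Liu & Layland) bound for 2 tasks = 0.828427; compare with U = 43/111 (approx. 0.387387)
U <= bound, so schedulable by RM sufficient condition.

0.3874


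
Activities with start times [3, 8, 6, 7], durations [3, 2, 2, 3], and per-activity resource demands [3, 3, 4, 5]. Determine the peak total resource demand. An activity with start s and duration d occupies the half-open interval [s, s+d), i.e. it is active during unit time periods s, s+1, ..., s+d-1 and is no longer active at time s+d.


Each activity i is active on [start_i, start_i + duration_i).
Compute total resource usage per time slot:
  t=0: active resources = [], total = 0
  t=1: active resources = [], total = 0
  t=2: active resources = [], total = 0
  t=3: active resources = [3], total = 3
  t=4: active resources = [3], total = 3
  t=5: active resources = [3], total = 3
  t=6: active resources = [4], total = 4
  t=7: active resources = [4, 5], total = 9
  t=8: active resources = [3, 5], total = 8
  t=9: active resources = [3, 5], total = 8
Peak resource demand = 9

9


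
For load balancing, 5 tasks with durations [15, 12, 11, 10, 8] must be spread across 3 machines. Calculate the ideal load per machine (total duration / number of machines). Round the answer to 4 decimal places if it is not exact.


Total processing time = 15 + 12 + 11 + 10 + 8 = 56
Number of machines = 3
Ideal balanced load = 56 / 3 = 18.6667

18.6667


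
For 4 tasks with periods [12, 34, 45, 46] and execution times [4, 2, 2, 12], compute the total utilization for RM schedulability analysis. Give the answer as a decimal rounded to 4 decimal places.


Compute individual utilizations (exact fractions):
  Task 1: C/T = 4/12 = 1/3 (approx. 0.3333)
  Task 2: C/T = 2/34 = 1/17 (approx. 0.0588)
  Task 3: C/T = 2/45 (approx. 0.0444)
  Task 4: C/T = 12/46 = 6/23 (approx. 0.2609)
Total utilization U = 1/3 + 1/17 + 2/45 + 6/23 = 12272/17595
Rounded to 4 decimal places: U = 0.6975
RM (Liu & Layland) bound for 4 tasks = 0.756828; compare with U = 12272/17595 (approx. 0.697471)
U <= bound, so schedulable by RM sufficient condition.

0.6975


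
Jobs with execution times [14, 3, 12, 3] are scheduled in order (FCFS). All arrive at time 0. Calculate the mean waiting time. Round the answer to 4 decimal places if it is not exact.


FCFS order (as given): [14, 3, 12, 3]
Waiting times:
  Job 1: wait = 0
  Job 2: wait = 14
  Job 3: wait = 17
  Job 4: wait = 29
Sum of waiting times = 60
Average waiting time = 60/4 = 15.0

15.0


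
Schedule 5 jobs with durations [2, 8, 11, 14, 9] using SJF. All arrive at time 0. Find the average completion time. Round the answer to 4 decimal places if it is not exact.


SJF order (ascending): [2, 8, 9, 11, 14]
Completion times:
  Job 1: burst=2, C=2
  Job 2: burst=8, C=10
  Job 3: burst=9, C=19
  Job 4: burst=11, C=30
  Job 5: burst=14, C=44
Average completion = 105/5 = 21.0

21.0


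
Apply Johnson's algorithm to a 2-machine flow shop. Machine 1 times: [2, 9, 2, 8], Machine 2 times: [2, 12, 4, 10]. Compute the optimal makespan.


Apply Johnson's rule:
  Group 1 (a <= b): [(1, 2, 2), (3, 2, 4), (4, 8, 10), (2, 9, 12)]
  Group 2 (a > b): []
Optimal job order: [1, 3, 4, 2]
Schedule:
  Job 1: M1 done at 2, M2 done at 4
  Job 3: M1 done at 4, M2 done at 8
  Job 4: M1 done at 12, M2 done at 22
  Job 2: M1 done at 21, M2 done at 34
Makespan = 34

34


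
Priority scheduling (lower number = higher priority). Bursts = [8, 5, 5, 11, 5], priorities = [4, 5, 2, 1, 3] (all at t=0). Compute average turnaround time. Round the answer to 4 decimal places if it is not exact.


Sort by priority (ascending = highest first):
Order: [(1, 11), (2, 5), (3, 5), (4, 8), (5, 5)]
Completion times:
  Priority 1, burst=11, C=11
  Priority 2, burst=5, C=16
  Priority 3, burst=5, C=21
  Priority 4, burst=8, C=29
  Priority 5, burst=5, C=34
Average turnaround = 111/5 = 22.2

22.2


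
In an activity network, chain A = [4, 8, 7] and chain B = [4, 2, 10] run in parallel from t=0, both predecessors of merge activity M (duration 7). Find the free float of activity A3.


ES(A3) = sum of predecessors on chain A = 12
EF(A3) = ES + duration = 12 + 7 = 19
Successor of A3 is M. ES(M) = max(sum(A), sum(B)) = max(19, 16) = 19
Free float = ES(successor) - EF(current) = 19 - 19 = 0

0


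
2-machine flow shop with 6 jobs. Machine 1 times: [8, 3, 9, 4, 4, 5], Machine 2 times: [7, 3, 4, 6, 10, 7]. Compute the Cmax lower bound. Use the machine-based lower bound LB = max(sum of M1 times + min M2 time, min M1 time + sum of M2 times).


LB1 = sum(M1 times) + min(M2 times) = 33 + 3 = 36
LB2 = min(M1 times) + sum(M2 times) = 3 + 37 = 40
Lower bound = max(LB1, LB2) = max(36, 40) = 40

40


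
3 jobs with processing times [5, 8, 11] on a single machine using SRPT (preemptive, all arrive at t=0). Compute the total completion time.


Since all jobs arrive at t=0, SRPT equals SPT ordering.
SPT order: [5, 8, 11]
Completion times:
  Job 1: p=5, C=5
  Job 2: p=8, C=13
  Job 3: p=11, C=24
Total completion time = 5 + 13 + 24 = 42

42


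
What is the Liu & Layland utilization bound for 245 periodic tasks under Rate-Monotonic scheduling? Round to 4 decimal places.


Compute 2^(1/245) = 1.0028331781
Subtract 1: 1.0028331781 - 1 = 0.0028331781
Multiply by n: 245 * 0.0028331781 = 0.6941286345
Round to 4 dp: 0.6941

0.6941


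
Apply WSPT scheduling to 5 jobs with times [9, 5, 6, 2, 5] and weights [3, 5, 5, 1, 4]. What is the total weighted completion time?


Compute p/w ratios and sort ascending (WSPT): [(5, 5), (6, 5), (5, 4), (2, 1), (9, 3)]
Compute weighted completion times:
  Job (p=5,w=5): C=5, w*C=5*5=25
  Job (p=6,w=5): C=11, w*C=5*11=55
  Job (p=5,w=4): C=16, w*C=4*16=64
  Job (p=2,w=1): C=18, w*C=1*18=18
  Job (p=9,w=3): C=27, w*C=3*27=81
Total weighted completion time = 243

243


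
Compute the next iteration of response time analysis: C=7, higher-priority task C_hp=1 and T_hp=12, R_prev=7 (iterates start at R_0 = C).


R_next = C + ceil(R_prev / T_hp) * C_hp
ceil(7 / 12) = ceil(0.5833) = 1
Interference = 1 * 1 = 1
R_next = 7 + 1 = 8

8


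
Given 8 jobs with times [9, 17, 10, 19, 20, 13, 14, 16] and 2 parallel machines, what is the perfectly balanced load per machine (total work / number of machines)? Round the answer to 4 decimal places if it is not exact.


Total processing time = 9 + 17 + 10 + 19 + 20 + 13 + 14 + 16 = 118
Number of machines = 2
Ideal balanced load = 118 / 2 = 59.0

59.0


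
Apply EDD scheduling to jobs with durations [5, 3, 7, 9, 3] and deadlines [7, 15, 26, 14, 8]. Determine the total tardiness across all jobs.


Sort by due date (EDD order): [(5, 7), (3, 8), (9, 14), (3, 15), (7, 26)]
Compute completion times and tardiness:
  Job 1: p=5, d=7, C=5, tardiness=max(0,5-7)=0
  Job 2: p=3, d=8, C=8, tardiness=max(0,8-8)=0
  Job 3: p=9, d=14, C=17, tardiness=max(0,17-14)=3
  Job 4: p=3, d=15, C=20, tardiness=max(0,20-15)=5
  Job 5: p=7, d=26, C=27, tardiness=max(0,27-26)=1
Total tardiness = 9

9


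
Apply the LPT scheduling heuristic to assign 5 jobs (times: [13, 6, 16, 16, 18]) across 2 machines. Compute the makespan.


Sort jobs in decreasing order (LPT): [18, 16, 16, 13, 6]
Assign each job to the least loaded machine:
  Machine 1: jobs [18, 13, 6], load = 37
  Machine 2: jobs [16, 16], load = 32
Makespan = max load = 37

37
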